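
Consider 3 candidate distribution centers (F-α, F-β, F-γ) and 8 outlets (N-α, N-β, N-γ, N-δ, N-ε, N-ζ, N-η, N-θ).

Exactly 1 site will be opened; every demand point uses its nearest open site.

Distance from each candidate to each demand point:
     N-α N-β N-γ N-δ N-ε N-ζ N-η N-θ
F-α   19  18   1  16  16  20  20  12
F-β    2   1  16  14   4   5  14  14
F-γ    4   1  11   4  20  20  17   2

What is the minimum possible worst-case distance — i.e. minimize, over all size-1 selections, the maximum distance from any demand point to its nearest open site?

16

Open {F-β}.
  Farthest demand point is N-γ at distance 16 (to F-β); all others are ≤ 16.
With {F-α} the worst case is 20.
With {F-γ} the worst case is 20.
No size-1 selection achieves below 16.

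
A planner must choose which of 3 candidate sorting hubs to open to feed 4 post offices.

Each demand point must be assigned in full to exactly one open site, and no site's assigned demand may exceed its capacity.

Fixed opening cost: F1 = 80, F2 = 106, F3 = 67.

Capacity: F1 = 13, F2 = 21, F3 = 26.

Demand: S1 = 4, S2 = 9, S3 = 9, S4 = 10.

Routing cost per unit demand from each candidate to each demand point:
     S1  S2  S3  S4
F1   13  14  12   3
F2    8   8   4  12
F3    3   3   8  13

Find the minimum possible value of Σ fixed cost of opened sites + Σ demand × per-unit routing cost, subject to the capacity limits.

288

Open {F1, F3}; cheapest assignment that respects the capacities:
  F1 (cap 13, load 10): S4 — cost 10×3 = 30
  F3 (cap 26, load 22): S1, S2, S3 — cost 4×3 + 9×3 + 9×8 = 111
  Shipping 141, fixed 147 → total 288.
  Any other capacity-feasible assignment to {F1, F3} ships for at least 141.
Compare {F1, F2, F3}: its best feasible assignment gives total 358.
Compare {F2, F3}: its best feasible assignment gives total 368.
Every other set of open sites that can feasibly serve all demand totals ≥ 358 even under its best assignment. Minimum: 288.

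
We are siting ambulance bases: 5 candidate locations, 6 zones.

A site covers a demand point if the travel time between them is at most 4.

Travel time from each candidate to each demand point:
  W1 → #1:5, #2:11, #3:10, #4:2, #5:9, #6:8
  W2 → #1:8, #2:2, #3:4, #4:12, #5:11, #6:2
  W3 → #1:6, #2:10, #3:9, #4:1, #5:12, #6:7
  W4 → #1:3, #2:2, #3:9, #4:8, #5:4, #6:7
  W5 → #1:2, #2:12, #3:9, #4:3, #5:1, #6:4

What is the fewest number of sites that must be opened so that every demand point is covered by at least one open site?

2

Coverage sets (demand points within 4 of each site):
  W1: {#4}
  W2: {#2, #3, #6}
  W3: {#4}
  W4: {#1, #2, #5}
  W5: {#1, #4, #5, #6}
No single site covers all 6 demand points.
But {W2, W5} covers everything, so the minimum is 2.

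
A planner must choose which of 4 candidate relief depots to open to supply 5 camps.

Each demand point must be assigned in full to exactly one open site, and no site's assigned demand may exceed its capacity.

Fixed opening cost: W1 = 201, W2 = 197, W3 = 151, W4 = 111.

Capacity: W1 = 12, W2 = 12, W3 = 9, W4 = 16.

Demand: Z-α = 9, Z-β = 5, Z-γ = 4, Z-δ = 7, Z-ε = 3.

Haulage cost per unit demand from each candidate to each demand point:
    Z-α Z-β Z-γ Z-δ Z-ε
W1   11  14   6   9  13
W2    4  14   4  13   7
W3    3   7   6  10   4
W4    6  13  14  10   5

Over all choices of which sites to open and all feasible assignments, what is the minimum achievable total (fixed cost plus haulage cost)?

539

Open {W2, W4}; cheapest assignment that respects the capacities:
  W2 (cap 12, load 12): Z-β, Z-γ, Z-ε — cost 5×14 + 4×4 + 3×7 = 107
  W4 (cap 16, load 16): Z-α, Z-δ — cost 9×6 + 7×10 = 124
  Shipping 231, fixed 308 → total 539.
  Any other capacity-feasible assignment to {W2, W4} ships for at least 231.
Compare {W1, W4}: its best feasible assignment gives total 569.
Compare {W2, W3, W4}: its best feasible assignment gives total 639.
Every other set of open sites that can feasibly serve all demand totals ≥ 569 even under its best assignment. Minimum: 539.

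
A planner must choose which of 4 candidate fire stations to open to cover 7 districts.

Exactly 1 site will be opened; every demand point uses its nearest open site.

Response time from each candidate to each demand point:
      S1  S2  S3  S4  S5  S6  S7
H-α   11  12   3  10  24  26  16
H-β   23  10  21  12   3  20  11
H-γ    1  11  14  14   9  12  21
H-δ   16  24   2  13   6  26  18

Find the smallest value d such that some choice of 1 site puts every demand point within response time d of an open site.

21

Open {H-γ}.
  Farthest demand point is S7 at response time 21 (to H-γ); all others are ≤ 21.
With {H-β} the worst case is 23.
With {H-α} the worst case is 26.
No size-1 selection achieves below 21.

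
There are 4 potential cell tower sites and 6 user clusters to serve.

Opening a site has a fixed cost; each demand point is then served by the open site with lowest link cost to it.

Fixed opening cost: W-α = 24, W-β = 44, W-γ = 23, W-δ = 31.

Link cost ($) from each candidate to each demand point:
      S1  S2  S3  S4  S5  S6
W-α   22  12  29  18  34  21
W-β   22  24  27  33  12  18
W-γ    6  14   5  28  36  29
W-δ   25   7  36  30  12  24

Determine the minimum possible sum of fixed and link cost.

Open {W-γ, W-δ}: assign each demand point to its cheapest open site.
  S1→W-γ 6, S2→W-δ 7, S3→W-γ 5, S4→W-γ 28, S5→W-δ 12, S6→W-δ 24
  link cost 82, fixed 54 → total 136.
Compare {W-γ}: link cost 118 + fixed 23 = 141.
Compare {W-α, W-γ}: link cost 96 + fixed 47 = 143.
Compare {W-α, W-γ, W-δ}: link cost 69 + fixed 78 = 147.
All other subsets cost ≥ 141. Minimum total cost: 136.

136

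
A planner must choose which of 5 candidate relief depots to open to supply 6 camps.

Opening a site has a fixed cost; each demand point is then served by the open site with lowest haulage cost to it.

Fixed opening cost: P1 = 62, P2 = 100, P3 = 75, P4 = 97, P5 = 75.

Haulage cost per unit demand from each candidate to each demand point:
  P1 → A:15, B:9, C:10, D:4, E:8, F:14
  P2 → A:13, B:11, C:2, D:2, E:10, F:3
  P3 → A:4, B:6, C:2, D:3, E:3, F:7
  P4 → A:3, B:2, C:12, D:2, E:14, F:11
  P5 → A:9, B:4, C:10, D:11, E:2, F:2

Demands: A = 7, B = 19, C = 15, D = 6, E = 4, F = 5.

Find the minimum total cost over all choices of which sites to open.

312

Open {P3}: assign each demand point to its cheapest open site.
  A→P3 7×4=28, B→P3 19×6=114, C→P3 15×2=30, D→P3 6×3=18, E→P3 4×3=12, F→P3 5×7=35
  haulage cost 237, fixed 75 → total 312.
Compare {P3, P4}: haulage cost 148 + fixed 172 = 320.
Compare {P3, P5}: haulage cost 170 + fixed 150 = 320.
Compare {P2, P4}: haulage cost 156 + fixed 197 = 353.
All other subsets cost ≥ 320. Minimum total cost: 312.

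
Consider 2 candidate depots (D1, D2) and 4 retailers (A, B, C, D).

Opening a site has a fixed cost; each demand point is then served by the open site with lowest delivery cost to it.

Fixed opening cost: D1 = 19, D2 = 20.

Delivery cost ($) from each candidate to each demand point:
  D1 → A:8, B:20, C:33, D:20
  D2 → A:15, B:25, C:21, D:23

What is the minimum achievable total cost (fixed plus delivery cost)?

100

Open {D1}: assign each demand point to its cheapest open site.
  A→D1 8, B→D1 20, C→D1 33, D→D1 20
  delivery cost 81, fixed 19 → total 100.
Compare {D2}: delivery cost 84 + fixed 20 = 104.
Compare {D1, D2}: delivery cost 69 + fixed 39 = 108.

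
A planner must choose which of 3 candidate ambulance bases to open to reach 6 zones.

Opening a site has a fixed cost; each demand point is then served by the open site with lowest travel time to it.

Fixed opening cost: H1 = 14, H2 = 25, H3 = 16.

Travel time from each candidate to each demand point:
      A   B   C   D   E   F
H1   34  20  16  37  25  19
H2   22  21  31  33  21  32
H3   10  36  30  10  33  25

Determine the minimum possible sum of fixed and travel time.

130

Open {H1, H3}: assign each demand point to its cheapest open site.
  A→H3 10, B→H1 20, C→H1 16, D→H3 10, E→H1 25, F→H1 19
  travel time 100, fixed 30 → total 130.
Compare {H1, H2, H3}: travel time 96 + fixed 55 = 151.
Compare {H2, H3}: travel time 117 + fixed 41 = 158.
Compare {H3}: travel time 144 + fixed 16 = 160.
All other subsets cost ≥ 151. Minimum total cost: 130.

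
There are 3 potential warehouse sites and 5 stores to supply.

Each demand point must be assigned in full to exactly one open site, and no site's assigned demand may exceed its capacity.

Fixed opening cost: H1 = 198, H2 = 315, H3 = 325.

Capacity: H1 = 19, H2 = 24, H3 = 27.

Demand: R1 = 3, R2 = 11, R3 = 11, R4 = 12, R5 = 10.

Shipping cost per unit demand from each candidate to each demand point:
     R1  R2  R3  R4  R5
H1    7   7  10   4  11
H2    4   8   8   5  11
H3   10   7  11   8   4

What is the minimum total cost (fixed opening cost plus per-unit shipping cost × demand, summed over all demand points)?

935

Open {H2, H3}; cheapest assignment that respects the capacities:
  H2 (cap 24, load 23): R3, R4 — cost 11×8 + 12×5 = 148
  H3 (cap 27, load 24): R1, R2, R5 — cost 3×10 + 11×7 + 10×4 = 147
  Shipping 295, fixed 640 → total 935.
  Any other capacity-feasible assignment to {H2, H3} ships for at least 295.
Compare {H1, H2, H3}: its best feasible assignment gives total 1103.
Every other set of open sites that can feasibly serve all demand totals ≥ 1103 even under its best assignment. Minimum: 935.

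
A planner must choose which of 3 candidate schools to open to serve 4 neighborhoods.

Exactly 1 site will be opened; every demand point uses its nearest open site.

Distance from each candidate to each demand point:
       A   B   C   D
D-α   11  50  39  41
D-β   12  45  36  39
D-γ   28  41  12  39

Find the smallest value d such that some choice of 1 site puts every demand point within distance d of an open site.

41

Open {D-γ}.
  Farthest demand point is B at distance 41 (to D-γ); all others are ≤ 41.
With {D-β} the worst case is 45.
With {D-α} the worst case is 50.
No size-1 selection achieves below 41.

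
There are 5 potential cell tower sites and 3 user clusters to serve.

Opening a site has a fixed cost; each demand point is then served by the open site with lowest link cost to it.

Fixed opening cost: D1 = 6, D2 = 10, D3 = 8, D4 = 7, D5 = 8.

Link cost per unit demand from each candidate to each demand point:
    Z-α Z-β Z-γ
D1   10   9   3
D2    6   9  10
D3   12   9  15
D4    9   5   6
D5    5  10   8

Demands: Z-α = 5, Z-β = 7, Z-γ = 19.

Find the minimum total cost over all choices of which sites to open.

Open {D1, D4, D5}: assign each demand point to its cheapest open site.
  Z-α→D5 5×5=25, Z-β→D4 7×5=35, Z-γ→D1 19×3=57
  link cost 117, fixed 21 → total 138.
Compare {D1, D2, D4}: link cost 122 + fixed 23 = 145.
Compare {D1, D3, D4, D5}: link cost 117 + fixed 29 = 146.
Compare {D1, D2, D4, D5}: link cost 117 + fixed 31 = 148.
All other subsets cost ≥ 145. Minimum total cost: 138.

138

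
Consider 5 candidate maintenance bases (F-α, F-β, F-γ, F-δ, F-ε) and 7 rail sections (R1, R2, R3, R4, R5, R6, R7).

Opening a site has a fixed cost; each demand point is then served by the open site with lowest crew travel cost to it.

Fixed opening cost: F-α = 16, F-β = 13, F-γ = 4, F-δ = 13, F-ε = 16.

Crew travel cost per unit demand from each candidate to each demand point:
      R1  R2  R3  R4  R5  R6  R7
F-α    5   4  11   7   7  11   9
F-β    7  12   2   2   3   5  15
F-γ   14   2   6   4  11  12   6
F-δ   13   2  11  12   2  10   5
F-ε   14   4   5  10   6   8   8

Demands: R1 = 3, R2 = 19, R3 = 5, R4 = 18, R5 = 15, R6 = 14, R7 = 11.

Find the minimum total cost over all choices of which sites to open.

Open {F-β, F-δ}: assign each demand point to its cheapest open site.
  R1→F-β 3×7=21, R2→F-δ 19×2=38, R3→F-β 5×2=10, R4→F-β 18×2=36, R5→F-δ 15×2=30, R6→F-β 14×5=70, R7→F-δ 11×5=55
  crew travel cost 260, fixed 26 → total 286.
Compare {F-β, F-γ, F-δ}: crew travel cost 260 + fixed 30 = 290.
Compare {F-α, F-β, F-δ}: crew travel cost 254 + fixed 42 = 296.
Compare {F-α, F-β, F-γ, F-δ}: crew travel cost 254 + fixed 46 = 300.
All other subsets cost ≥ 290. Minimum total cost: 286.

286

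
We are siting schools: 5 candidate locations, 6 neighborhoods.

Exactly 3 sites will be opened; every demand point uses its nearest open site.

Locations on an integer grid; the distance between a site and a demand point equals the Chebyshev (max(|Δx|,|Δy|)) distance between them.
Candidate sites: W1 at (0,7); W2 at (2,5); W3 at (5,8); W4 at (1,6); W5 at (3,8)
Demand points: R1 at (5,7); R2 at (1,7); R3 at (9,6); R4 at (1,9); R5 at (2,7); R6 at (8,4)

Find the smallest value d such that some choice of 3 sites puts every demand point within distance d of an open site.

4

Open {W1, W2, W3}.
  Farthest demand point is R3 at distance 4 (to W3); all others are ≤ 4.
With {W1, W3, W4} the worst case is 4.
With {W1, W3, W5} the worst case is 4.
No size-3 selection achieves below 4.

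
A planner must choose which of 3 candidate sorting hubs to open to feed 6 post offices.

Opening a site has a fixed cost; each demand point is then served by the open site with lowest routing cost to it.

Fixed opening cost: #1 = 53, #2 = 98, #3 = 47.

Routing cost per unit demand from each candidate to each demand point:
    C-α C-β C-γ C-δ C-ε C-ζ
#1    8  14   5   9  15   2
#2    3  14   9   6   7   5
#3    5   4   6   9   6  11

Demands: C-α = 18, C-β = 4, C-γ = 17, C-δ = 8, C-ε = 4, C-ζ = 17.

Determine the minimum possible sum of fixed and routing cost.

421

Open {#1, #3}: assign each demand point to its cheapest open site.
  C-α→#3 18×5=90, C-β→#3 4×4=16, C-γ→#1 17×5=85, C-δ→#1 8×9=72, C-ε→#3 4×6=24, C-ζ→#1 17×2=34
  routing cost 321, fixed 100 → total 421.
Compare {#1, #2}: routing cost 305 + fixed 151 = 456.
Compare {#1, #2, #3}: routing cost 261 + fixed 198 = 459.
Compare {#2, #3}: routing cost 329 + fixed 145 = 474.
All other subsets cost ≥ 456. Minimum total cost: 421.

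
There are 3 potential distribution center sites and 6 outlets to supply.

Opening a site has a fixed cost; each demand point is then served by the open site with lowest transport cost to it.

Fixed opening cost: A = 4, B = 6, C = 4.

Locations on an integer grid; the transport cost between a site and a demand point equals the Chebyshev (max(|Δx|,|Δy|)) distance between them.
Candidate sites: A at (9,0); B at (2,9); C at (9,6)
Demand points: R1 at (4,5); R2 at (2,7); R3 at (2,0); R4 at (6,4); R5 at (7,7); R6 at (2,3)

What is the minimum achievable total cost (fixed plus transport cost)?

Open {B, C}: assign each demand point to its cheapest open site.
  R1→B 4, R2→B 2, R3→C 7, R4→C 3, R5→C 2, R6→B 6
  transport cost 24, fixed 10 → total 34.
Compare {C}: transport cost 31 + fixed 4 = 35.
Compare {B}: transport cost 31 + fixed 6 = 37.
Compare {A, B}: transport cost 28 + fixed 10 = 38.
All other subsets cost ≥ 35. Minimum total cost: 34.

34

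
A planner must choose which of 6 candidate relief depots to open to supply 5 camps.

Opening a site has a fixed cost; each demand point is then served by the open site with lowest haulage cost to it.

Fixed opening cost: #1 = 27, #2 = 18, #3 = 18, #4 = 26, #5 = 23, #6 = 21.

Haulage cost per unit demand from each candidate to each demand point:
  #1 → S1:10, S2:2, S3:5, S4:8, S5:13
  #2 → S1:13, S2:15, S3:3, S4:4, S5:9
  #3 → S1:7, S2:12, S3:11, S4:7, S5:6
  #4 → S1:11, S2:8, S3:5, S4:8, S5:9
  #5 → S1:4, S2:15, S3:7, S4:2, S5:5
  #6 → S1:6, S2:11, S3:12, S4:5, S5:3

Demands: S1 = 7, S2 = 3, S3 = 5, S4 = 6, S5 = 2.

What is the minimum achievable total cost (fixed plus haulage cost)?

131

Open {#1, #5}: assign each demand point to its cheapest open site.
  S1→#5 7×4=28, S2→#1 3×2=6, S3→#1 5×5=25, S4→#5 6×2=12, S5→#5 2×5=10
  haulage cost 81, fixed 50 → total 131.
Compare {#1, #2, #5}: haulage cost 71 + fixed 68 = 139.
Compare {#4, #5}: haulage cost 99 + fixed 49 = 148.
Compare {#1, #5, #6}: haulage cost 77 + fixed 71 = 148.
All other subsets cost ≥ 139. Minimum total cost: 131.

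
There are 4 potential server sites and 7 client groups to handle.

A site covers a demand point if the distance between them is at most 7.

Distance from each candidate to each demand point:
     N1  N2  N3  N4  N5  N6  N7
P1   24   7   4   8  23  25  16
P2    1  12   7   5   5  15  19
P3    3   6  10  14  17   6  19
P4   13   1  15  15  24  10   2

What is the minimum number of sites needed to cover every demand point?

3

Coverage sets (demand points within 7 of each site):
  P1: {N2, N3}
  P2: {N1, N3, N4, N5}
  P3: {N1, N2, N6}
  P4: {N2, N7}
No 2 sites suffice: every size-2 union leaves at least one demand point uncovered.
But {P2, P3, P4} covers everything, so the minimum is 3.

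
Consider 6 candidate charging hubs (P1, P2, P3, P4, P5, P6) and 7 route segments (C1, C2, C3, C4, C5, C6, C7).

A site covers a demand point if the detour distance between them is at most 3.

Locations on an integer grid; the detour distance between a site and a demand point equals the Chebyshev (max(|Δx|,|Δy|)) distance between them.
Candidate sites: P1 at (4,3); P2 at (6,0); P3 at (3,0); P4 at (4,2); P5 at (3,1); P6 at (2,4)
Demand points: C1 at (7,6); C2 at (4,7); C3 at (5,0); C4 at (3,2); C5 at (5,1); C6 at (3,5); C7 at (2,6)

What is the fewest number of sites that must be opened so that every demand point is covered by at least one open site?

Coverage sets (demand points within 3 of each site):
  P1: {C1, C3, C4, C5, C6, C7}
  P2: {C3, C4, C5}
  P3: {C3, C4, C5}
  P4: {C3, C4, C5, C6}
  P5: {C3, C4, C5}
  P6: {C2, C4, C5, C6, C7}
No single site covers all 7 demand points.
But {P1, P6} covers everything, so the minimum is 2.

2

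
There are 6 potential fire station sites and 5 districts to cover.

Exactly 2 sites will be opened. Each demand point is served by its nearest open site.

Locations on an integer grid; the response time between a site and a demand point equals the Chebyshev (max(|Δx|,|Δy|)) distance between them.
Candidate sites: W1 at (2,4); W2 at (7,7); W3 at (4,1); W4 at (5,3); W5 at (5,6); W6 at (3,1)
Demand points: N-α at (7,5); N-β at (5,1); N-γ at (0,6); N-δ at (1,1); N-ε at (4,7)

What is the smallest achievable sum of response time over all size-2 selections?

11

Open {W1, W5}.
  N-α→W5 2, N-β→W1 3, N-γ→W1 2, N-δ→W1 3, N-ε→W5 1  ⇒ total 11.
Compare {W1, W4}: total 12.
Compare {W3, W5}: total 12.
No size-2 selection does better; minimum is 11.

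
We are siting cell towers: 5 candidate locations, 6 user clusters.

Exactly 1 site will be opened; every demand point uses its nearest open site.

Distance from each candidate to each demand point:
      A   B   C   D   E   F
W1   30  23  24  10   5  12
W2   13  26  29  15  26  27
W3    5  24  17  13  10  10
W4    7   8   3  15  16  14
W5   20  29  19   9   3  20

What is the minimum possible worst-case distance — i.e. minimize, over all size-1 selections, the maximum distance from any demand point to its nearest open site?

16

Open {W4}.
  Farthest demand point is E at distance 16 (to W4); all others are ≤ 16.
With {W3} the worst case is 24.
With {W2} the worst case is 29.
No size-1 selection achieves below 16.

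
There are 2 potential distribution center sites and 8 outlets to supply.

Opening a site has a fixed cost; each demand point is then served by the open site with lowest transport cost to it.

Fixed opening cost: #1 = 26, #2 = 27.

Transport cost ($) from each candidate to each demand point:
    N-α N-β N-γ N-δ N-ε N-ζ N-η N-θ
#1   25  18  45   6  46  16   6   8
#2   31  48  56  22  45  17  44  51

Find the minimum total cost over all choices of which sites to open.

196

Open {#1}: assign each demand point to its cheapest open site.
  N-α→#1 25, N-β→#1 18, N-γ→#1 45, N-δ→#1 6, N-ε→#1 46, N-ζ→#1 16, N-η→#1 6, N-θ→#1 8
  transport cost 170, fixed 26 → total 196.
Compare {#1, #2}: transport cost 169 + fixed 53 = 222.
Compare {#2}: transport cost 314 + fixed 27 = 341.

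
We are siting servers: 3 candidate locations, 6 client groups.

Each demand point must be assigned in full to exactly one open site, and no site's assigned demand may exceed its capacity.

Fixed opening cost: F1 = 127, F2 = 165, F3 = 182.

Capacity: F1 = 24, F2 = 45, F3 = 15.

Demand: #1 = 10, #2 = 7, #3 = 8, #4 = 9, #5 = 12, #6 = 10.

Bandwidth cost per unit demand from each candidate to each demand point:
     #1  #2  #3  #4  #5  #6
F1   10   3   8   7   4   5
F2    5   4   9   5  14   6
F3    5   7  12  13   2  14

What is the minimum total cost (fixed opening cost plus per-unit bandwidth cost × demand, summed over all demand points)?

585

Open {F1, F2}; cheapest assignment that respects the capacities:
  F1 (cap 24, load 22): #5, #6 — cost 12×4 + 10×5 = 98
  F2 (cap 45, load 34): #1, #2, #3, #4 — cost 10×5 + 7×4 + 8×9 + 9×5 = 195
  Shipping 293, fixed 292 → total 585.
  Any other capacity-feasible assignment to {F1, F2} ships for at least 293.
Compare {F2, F3}: its best feasible assignment gives total 626.
Compare {F1, F2, F3}: its best feasible assignment gives total 735.
Every other set of open sites that can feasibly serve all demand totals ≥ 626 even under its best assignment. Minimum: 585.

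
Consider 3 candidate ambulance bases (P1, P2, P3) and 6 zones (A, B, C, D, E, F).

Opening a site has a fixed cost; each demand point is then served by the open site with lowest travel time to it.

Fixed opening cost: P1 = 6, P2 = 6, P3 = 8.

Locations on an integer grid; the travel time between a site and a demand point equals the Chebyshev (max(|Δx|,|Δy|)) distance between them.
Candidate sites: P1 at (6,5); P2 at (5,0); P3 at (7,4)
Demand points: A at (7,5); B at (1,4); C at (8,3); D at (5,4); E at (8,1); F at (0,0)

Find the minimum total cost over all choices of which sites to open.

25

Open {P1}: assign each demand point to its cheapest open site.
  A→P1 1, B→P1 5, C→P1 2, D→P1 1, E→P1 4, F→P1 6
  travel time 19, fixed 6 → total 25.
Compare {P3}: travel time 20 + fixed 8 = 28.
Compare {P1, P2}: travel time 16 + fixed 12 = 28.
Compare {P2}: travel time 24 + fixed 6 = 30.
All other subsets cost ≥ 28. Minimum total cost: 25.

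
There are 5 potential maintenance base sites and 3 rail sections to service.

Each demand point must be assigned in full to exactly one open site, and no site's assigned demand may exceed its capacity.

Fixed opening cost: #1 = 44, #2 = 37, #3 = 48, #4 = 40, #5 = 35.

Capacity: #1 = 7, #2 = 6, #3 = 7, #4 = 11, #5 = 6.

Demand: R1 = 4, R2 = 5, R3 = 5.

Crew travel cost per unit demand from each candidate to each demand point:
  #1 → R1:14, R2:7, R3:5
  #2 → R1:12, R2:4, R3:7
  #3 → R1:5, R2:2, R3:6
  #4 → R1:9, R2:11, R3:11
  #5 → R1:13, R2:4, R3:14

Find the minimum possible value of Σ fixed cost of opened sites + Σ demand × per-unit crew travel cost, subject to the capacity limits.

186

Open {#4, #5}; cheapest assignment that respects the capacities:
  #4 (cap 11, load 9): R1, R3 — cost 4×9 + 5×11 = 91
  #5 (cap 6, load 5): R2 — cost 5×4 = 20
  Shipping 111, fixed 75 → total 186.
  Any other capacity-feasible assignment to {#4, #5} ships for at least 111.
Compare {#2, #4}: its best feasible assignment gives total 188.
Compare {#3, #4}: its best feasible assignment gives total 189.
Every other set of open sites that can feasibly serve all demand totals ≥ 188 even under its best assignment. Minimum: 186.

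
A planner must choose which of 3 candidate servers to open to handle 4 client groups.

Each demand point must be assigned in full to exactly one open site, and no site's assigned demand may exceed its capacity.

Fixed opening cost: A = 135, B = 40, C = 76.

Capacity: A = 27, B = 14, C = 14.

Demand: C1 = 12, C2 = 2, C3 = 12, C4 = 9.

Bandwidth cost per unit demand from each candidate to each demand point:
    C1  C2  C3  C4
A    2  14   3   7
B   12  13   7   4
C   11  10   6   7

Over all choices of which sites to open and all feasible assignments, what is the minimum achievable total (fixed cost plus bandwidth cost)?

Open {A, B}; cheapest assignment that respects the capacities:
  A (cap 27, load 24): C1, C3 — cost 12×2 + 12×3 = 60
  B (cap 14, load 11): C2, C4 — cost 2×13 + 9×4 = 62
  Shipping 122, fixed 175 → total 297.
  Any other capacity-feasible assignment to {A, B} ships for at least 122.
Compare {A, C}: its best feasible assignment gives total 354.
Compare {A, B, C}: its best feasible assignment gives total 367.
Every other set of open sites that can feasibly serve all demand totals ≥ 354 even under its best assignment. Minimum: 297.

297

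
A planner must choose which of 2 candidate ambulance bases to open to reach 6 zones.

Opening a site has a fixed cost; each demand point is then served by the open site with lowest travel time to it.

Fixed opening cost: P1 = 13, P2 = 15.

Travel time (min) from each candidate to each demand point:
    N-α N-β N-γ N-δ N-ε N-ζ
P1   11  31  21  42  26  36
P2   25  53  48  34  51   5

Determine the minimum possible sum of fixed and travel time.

Open {P1, P2}: assign each demand point to its cheapest open site.
  N-α→P1 11, N-β→P1 31, N-γ→P1 21, N-δ→P2 34, N-ε→P1 26, N-ζ→P2 5
  travel time 128, fixed 28 → total 156.
Compare {P1}: travel time 167 + fixed 13 = 180.
Compare {P2}: travel time 216 + fixed 15 = 231.

156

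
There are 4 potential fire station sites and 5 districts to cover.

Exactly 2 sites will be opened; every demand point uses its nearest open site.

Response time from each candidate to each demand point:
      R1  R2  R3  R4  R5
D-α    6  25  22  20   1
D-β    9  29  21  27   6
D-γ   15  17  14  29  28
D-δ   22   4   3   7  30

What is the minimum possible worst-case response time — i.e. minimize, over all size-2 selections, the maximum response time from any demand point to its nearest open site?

Open {D-α, D-δ}.
  Farthest demand point is R4 at response time 7 (to D-δ); all others are ≤ 7.
With {D-β, D-δ} the worst case is 9.
With {D-α, D-γ} the worst case is 20.
No size-2 selection achieves below 7.

7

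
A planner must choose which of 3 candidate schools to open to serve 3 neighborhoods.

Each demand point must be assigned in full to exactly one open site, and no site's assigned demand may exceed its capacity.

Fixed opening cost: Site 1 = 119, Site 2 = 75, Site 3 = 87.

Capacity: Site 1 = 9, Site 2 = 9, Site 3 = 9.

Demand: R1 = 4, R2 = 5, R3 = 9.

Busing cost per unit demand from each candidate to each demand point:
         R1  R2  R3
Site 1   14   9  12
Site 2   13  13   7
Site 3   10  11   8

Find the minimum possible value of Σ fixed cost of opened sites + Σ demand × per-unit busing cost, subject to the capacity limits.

320

Open {Site 2, Site 3}; cheapest assignment that respects the capacities:
  Site 2 (cap 9, load 9): R3 — cost 9×7 = 63
  Site 3 (cap 9, load 9): R1, R2 — cost 4×10 + 5×11 = 95
  Shipping 158, fixed 162 → total 320.
  Any other capacity-feasible assignment to {Site 2, Site 3} ships for at least 158.
Compare {Site 1, Site 2}: its best feasible assignment gives total 358.
Compare {Site 1, Site 3}: its best feasible assignment gives total 379.
Every other set of open sites that can feasibly serve all demand totals ≥ 358 even under its best assignment. Minimum: 320.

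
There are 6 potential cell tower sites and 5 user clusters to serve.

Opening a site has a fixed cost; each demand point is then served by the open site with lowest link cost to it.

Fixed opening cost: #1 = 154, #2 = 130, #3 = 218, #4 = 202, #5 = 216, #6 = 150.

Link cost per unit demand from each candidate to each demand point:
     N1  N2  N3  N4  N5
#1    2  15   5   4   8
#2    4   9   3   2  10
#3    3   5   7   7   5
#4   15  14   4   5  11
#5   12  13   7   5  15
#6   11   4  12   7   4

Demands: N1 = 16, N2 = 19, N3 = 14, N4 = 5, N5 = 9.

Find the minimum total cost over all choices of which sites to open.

Open {#2}: assign each demand point to its cheapest open site.
  N1→#2 16×4=64, N2→#2 19×9=171, N3→#2 14×3=42, N4→#2 5×2=10, N5→#2 9×10=90
  link cost 377, fixed 130 → total 507.
Compare {#2, #6}: link cost 228 + fixed 280 = 508.
Compare {#1, #6}: link cost 234 + fixed 304 = 538.
Compare {#3}: link cost 321 + fixed 218 = 539.
All other subsets cost ≥ 508. Minimum total cost: 507.

507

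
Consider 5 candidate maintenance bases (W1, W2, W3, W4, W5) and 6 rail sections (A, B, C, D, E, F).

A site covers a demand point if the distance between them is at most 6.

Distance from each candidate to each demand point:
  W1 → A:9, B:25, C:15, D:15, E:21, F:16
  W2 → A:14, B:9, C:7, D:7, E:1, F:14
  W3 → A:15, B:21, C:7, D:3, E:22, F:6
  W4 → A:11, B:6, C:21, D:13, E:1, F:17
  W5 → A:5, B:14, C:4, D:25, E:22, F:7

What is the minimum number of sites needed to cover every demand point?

Coverage sets (demand points within 6 of each site):
  W1: {}
  W2: {E}
  W3: {D, F}
  W4: {B, E}
  W5: {A, C}
No 2 sites suffice: every size-2 union leaves at least one demand point uncovered.
But {W3, W4, W5} covers everything, so the minimum is 3.

3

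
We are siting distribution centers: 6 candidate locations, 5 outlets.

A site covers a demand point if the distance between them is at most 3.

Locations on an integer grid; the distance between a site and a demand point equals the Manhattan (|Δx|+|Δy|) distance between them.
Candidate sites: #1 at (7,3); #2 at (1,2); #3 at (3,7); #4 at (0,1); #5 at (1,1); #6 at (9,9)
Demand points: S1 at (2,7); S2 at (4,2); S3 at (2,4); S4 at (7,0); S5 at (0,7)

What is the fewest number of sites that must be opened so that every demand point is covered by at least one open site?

3

Coverage sets (demand points within 3 of each site):
  #1: {S4}
  #2: {S2, S3}
  #3: {S1, S5}
  #4: {}
  #5: {}
  #6: {}
No 2 sites suffice: every size-2 union leaves at least one demand point uncovered.
But {#1, #2, #3} covers everything, so the minimum is 3.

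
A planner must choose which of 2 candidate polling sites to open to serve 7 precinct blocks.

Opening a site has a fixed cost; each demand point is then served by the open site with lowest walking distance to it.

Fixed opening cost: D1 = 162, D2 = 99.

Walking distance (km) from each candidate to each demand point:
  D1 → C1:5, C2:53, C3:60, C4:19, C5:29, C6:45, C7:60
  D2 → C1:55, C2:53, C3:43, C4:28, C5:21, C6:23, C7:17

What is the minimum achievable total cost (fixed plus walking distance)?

339

Open {D2}: assign each demand point to its cheapest open site.
  C1→D2 55, C2→D2 53, C3→D2 43, C4→D2 28, C5→D2 21, C6→D2 23, C7→D2 17
  walking distance 240, fixed 99 → total 339.
Compare {D1}: walking distance 271 + fixed 162 = 433.
Compare {D1, D2}: walking distance 181 + fixed 261 = 442.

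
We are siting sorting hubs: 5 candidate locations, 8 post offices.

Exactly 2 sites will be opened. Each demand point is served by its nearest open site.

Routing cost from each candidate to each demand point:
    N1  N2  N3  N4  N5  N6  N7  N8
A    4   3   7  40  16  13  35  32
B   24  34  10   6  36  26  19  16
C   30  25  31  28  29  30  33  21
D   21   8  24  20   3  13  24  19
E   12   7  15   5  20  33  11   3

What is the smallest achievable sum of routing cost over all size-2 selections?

62

Open {A, E}.
  N1→A 4, N2→A 3, N3→A 7, N4→E 5, N5→A 16, N6→A 13, N7→E 11, N8→E 3  ⇒ total 62.
Compare {D, E}: total 69.
Compare {A, B}: total 84.
No size-2 selection does better; minimum is 62.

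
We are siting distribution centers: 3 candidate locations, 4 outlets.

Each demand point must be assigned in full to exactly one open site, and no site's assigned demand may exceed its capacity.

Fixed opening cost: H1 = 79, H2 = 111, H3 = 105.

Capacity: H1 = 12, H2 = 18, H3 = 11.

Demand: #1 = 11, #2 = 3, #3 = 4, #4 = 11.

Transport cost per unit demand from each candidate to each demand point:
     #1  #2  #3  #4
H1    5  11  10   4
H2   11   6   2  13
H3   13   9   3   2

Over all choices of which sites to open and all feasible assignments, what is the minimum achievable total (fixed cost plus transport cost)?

381

Open {H1, H2}; cheapest assignment that respects the capacities:
  H1 (cap 12, load 11): #4 — cost 11×4 = 44
  H2 (cap 18, load 18): #1, #2, #3 — cost 11×11 + 3×6 + 4×2 = 147
  Shipping 191, fixed 190 → total 381.
  Any other capacity-feasible assignment to {H1, H2} ships for at least 191.
Compare {H2, H3}: its best feasible assignment gives total 385.
Compare {H1, H2, H3}: its best feasible assignment gives total 398.
Every other set of open sites that can feasibly serve all demand totals ≥ 385 even under its best assignment. Minimum: 381.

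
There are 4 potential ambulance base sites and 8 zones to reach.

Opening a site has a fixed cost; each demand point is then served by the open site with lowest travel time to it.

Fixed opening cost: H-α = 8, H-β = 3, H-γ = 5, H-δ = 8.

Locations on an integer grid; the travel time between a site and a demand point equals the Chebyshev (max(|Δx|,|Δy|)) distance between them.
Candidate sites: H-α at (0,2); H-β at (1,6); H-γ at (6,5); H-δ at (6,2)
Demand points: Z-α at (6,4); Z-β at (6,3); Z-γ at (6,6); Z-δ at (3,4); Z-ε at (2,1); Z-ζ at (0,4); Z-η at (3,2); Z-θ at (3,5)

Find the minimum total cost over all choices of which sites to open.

Open {H-β, H-γ}: assign each demand point to its cheapest open site.
  Z-α→H-γ 1, Z-β→H-γ 2, Z-γ→H-γ 1, Z-δ→H-β 2, Z-ε→H-γ 4, Z-ζ→H-β 2, Z-η→H-γ 3, Z-θ→H-β 2
  travel time 17, fixed 8 → total 25.
Compare {H-γ}: travel time 23 + fixed 5 = 28.
Compare {H-α, H-γ}: travel time 17 + fixed 13 = 30.
Compare {H-β, H-δ}: travel time 20 + fixed 11 = 31.
All other subsets cost ≥ 28. Minimum total cost: 25.

25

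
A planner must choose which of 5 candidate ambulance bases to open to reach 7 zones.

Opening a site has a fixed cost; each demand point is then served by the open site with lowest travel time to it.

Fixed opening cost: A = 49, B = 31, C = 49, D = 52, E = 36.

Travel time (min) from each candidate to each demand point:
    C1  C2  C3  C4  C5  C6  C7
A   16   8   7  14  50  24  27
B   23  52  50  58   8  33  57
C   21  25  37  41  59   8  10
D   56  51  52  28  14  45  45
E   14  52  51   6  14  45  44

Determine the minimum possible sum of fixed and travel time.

184

Open {A, B}: assign each demand point to its cheapest open site.
  C1→A 16, C2→A 8, C3→A 7, C4→A 14, C5→B 8, C6→A 24, C7→A 27
  travel time 104, fixed 80 → total 184.
Compare {A, E}: travel time 100 + fixed 85 = 185.
Compare {A}: travel time 146 + fixed 49 = 195.
Compare {C, E}: travel time 114 + fixed 85 = 199.
All other subsets cost ≥ 185. Minimum total cost: 184.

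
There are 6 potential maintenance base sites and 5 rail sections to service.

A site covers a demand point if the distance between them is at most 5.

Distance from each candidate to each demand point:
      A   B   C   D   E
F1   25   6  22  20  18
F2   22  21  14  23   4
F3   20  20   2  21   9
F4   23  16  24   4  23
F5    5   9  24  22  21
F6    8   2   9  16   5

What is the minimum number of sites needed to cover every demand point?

4

Coverage sets (demand points within 5 of each site):
  F1: {}
  F2: {E}
  F3: {C}
  F4: {D}
  F5: {A}
  F6: {B, E}
No 3 sites suffice: every size-3 union leaves at least one demand point uncovered.
But {F3, F4, F5, F6} covers everything, so the minimum is 4.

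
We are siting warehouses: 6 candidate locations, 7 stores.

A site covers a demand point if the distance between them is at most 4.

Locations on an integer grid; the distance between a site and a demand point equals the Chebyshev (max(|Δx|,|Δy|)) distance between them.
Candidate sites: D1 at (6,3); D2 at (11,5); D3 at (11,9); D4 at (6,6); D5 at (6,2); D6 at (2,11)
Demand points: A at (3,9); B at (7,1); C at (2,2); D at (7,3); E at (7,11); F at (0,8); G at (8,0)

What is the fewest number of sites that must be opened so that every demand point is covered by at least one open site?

Coverage sets (demand points within 4 of each site):
  D1: {B, C, D, G}
  D2: {B, D}
  D3: {E}
  D4: {A, C, D}
  D5: {B, C, D, G}
  D6: {A, F}
No 2 sites suffice: every size-2 union leaves at least one demand point uncovered.
But {D1, D3, D6} covers everything, so the minimum is 3.

3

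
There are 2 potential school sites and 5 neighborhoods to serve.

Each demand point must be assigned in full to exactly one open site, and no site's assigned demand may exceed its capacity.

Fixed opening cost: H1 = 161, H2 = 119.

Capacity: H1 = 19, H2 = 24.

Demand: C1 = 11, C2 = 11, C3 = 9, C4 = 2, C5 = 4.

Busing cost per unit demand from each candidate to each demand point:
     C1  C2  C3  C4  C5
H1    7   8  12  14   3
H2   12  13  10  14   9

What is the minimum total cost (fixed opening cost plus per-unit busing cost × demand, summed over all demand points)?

Open {H1, H2}; cheapest assignment that respects the capacities:
  H1 (cap 19, load 17): C1, C4, C5 — cost 11×7 + 2×14 + 4×3 = 117
  H2 (cap 24, load 20): C2, C3 — cost 11×13 + 9×10 = 233
  Shipping 350, fixed 280 → total 630.
  Any other capacity-feasible assignment to {H1, H2} ships for at least 350.
Total demand is 37 and no other set of sites has combined capacity ≥ 37, so {H1, H2} is the only feasible choice of open sites. Minimum: 630.

630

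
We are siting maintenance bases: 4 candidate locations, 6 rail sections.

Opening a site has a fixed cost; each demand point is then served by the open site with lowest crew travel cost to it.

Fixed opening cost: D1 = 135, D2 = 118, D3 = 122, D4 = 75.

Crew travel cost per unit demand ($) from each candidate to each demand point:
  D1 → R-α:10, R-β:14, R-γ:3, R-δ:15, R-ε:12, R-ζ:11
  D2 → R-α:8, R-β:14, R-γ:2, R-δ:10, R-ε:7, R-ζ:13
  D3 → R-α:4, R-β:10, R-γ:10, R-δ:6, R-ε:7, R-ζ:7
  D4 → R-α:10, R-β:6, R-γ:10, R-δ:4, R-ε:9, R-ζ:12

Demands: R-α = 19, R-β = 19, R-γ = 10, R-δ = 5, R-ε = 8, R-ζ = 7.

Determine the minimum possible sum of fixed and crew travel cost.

Open {D3, D4}: assign each demand point to its cheapest open site.
  R-α→D3 19×4=76, R-β→D4 19×6=114, R-γ→D3 10×10=100, R-δ→D4 5×4=20, R-ε→D3 8×7=56, R-ζ→D3 7×7=49
  crew travel cost 415, fixed 197 → total 612.
Compare {D3}: crew travel cost 501 + fixed 122 = 623.
Compare {D2, D4}: crew travel cost 446 + fixed 193 = 639.
Compare {D2, D3, D4}: crew travel cost 335 + fixed 315 = 650.
All other subsets cost ≥ 623. Minimum total cost: 612.

612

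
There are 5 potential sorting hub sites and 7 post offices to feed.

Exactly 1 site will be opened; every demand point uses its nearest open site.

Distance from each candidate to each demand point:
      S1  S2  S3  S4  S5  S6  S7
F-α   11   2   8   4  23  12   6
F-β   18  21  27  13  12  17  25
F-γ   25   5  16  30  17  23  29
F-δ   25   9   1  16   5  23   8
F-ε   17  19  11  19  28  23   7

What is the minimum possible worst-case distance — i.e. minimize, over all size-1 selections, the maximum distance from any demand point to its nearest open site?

23

Open {F-α}.
  Farthest demand point is S5 at distance 23 (to F-α); all others are ≤ 23.
With {F-δ} the worst case is 25.
With {F-β} the worst case is 27.
No size-1 selection achieves below 23.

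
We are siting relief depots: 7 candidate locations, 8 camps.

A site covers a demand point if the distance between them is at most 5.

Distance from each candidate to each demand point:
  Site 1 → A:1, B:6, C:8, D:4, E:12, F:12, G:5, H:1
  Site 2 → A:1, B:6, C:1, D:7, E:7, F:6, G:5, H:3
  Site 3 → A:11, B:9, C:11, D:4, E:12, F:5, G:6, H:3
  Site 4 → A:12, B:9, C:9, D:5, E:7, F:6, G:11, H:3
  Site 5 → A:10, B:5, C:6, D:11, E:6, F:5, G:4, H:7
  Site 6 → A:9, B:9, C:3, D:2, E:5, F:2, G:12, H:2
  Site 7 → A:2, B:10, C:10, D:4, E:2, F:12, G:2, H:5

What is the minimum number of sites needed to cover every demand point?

Coverage sets (demand points within 5 of each site):
  Site 1: {A, D, G, H}
  Site 2: {A, C, G, H}
  Site 3: {D, F, H}
  Site 4: {D, H}
  Site 5: {B, F, G}
  Site 6: {C, D, E, F, H}
  Site 7: {A, D, E, G, H}
No 2 sites suffice: every size-2 union leaves at least one demand point uncovered.
But {Site 1, Site 5, Site 6} covers everything, so the minimum is 3.

3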